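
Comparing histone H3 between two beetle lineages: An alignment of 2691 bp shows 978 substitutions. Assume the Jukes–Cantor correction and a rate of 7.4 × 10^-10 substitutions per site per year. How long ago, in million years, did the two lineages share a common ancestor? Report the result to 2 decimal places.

335.86

p = 978/2691 ≈ 0.363434.
d = −(3/4) ln(1 − 4p/3) = −0.75 ln(1 − 0.484579) = −0.75 ln(0.515421)
  = −0.75 × (-0.662771) = 0.497078 substitutions/site.
Under a molecular clock d = 2μt, so t = d/(2μ) = 0.497078 / (2 × 7.4 × 10^-10) = 335.86 million years.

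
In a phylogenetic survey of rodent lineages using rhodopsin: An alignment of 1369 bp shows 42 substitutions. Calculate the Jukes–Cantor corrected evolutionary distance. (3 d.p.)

p = 42/1369 ≈ 0.030679.
d = −(3/4) ln(1 − 4p/3) = −0.75 ln(1 − 0.040905) = −0.75 ln(0.959095)
  = −0.75 × (-0.041765) = 0.031324 substitutions/site.

0.031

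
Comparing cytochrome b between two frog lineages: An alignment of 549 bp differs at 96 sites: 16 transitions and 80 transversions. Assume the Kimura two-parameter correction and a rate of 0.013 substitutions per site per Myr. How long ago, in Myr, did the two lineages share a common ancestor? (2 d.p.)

P = 16/549 ≈ 0.029144 and Q = 80/549 ≈ 0.145719.
Under the Kimura two-parameter model, d = −½ ln(1 − 2P − Q) − ¼ ln(1 − 2Q).
1 − 2P − Q = 0.795993, giving −½ ln(0.795993) = 0.114082.
1 − 2Q = 0.708562, giving −¼ ln(0.708562) = 0.086129.
d = 0.114082 + 0.086129 = 0.200211.
Under a molecular clock d = 2μt, so t = d/(2μ) = 0.200211 / (2 × 0.013) = 7.70 Myr.

7.70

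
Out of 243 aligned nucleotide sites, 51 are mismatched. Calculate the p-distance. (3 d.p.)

0.210

p = 51/243 = 0.209876… ≈ 0.210 (to 3 d.p.).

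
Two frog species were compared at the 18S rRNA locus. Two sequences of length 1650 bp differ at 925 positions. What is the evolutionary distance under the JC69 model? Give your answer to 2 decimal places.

p = 925/1650 ≈ 0.560606.
d = −(3/4) ln(1 − 4p/3) = −0.75 ln(1 − 0.747475) = −0.75 ln(0.252525)
  = −0.75 × (-1.376245) = 1.032184 substitutions/site.

1.03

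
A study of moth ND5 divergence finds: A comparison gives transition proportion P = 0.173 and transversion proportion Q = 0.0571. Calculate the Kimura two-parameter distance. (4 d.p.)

0.2883

Under the Kimura two-parameter model, d = −½ ln(1 − 2P − Q) − ¼ ln(1 − 2Q).
1 − 2P − Q = 0.5969, giving −½ ln(0.5969) = 0.258003.
1 − 2Q = 0.8858, giving −¼ ln(0.8858) = 0.030316.
d = 0.258003 + 0.030316 = 0.288319.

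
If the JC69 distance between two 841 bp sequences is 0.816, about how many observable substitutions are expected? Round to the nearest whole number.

418

Invert JC69: p = (3/4)(1 − e^(−4d/3)) = 0.75 × (1 − e^(-1.088)) = 0.75 × (1 − 0.336890) = 0.497333.
Expected differing sites = pL ≈ 0.497333 × 841 = 418.257053 ≈ 418.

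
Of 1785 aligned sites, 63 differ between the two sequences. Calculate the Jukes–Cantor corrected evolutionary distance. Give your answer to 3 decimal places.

p = 63/1785 ≈ 0.035294.
d = −(3/4) ln(1 − 4p/3) = −0.75 ln(1 − 0.047059) = −0.75 ln(0.952941)
  = −0.75 × (-0.048202) = 0.036152 substitutions/site.

0.036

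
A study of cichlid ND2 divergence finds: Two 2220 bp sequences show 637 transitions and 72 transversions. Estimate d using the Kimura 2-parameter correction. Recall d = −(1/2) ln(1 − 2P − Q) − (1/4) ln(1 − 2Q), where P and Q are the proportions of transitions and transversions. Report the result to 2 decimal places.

P = 637/2220 ≈ 0.286937 and Q = 72/2220 ≈ 0.032432.
Under the Kimura two-parameter model, d = −½ ln(1 − 2P − Q) − ¼ ln(1 − 2Q).
1 − 2P − Q = 0.393694, giving −½ ln(0.393694) = 0.466091.
1 − 2Q = 0.935136, giving −¼ ln(0.935136) = 0.016766.
d = 0.466091 + 0.016766 = 0.482857.

0.48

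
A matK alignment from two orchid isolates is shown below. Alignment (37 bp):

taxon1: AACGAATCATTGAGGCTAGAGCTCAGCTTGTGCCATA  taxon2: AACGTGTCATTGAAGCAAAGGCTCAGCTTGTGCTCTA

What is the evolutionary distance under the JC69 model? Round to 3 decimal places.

0.255

The sequences differ at 8 of 37 sites (5, 6, 14, 17, 19, 20, 34, 35), so p = 8/37 ≈ 0.216216.
d = −(3/4) ln(1 − 4p/3) = −0.75 ln(1 − 0.288288) = −0.75 ln(0.711712)
  = −0.75 × (-0.340082) = 0.255062 substitutions/site.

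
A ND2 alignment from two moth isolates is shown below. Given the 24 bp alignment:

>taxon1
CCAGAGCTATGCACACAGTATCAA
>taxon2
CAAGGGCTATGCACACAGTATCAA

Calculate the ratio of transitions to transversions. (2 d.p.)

1.00

Transitions are A↔G and C↔T; transversions are all other mismatches.
Transitions: 1. Transversions: 1.
R = 1/1 = 1.00.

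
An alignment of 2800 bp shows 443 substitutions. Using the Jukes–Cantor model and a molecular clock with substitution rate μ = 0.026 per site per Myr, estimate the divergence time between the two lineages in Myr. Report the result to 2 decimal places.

3.42

p = 443/2800 ≈ 0.158214.
d = −(3/4) ln(1 − 4p/3) = −0.75 ln(1 − 0.210952) = −0.75 ln(0.789048)
  = −0.75 × (-0.236928) = 0.177696 substitutions/site.
Under a molecular clock d = 2μt, so t = d/(2μ) = 0.177696 / (2 × 0.026) = 3.42 Myr.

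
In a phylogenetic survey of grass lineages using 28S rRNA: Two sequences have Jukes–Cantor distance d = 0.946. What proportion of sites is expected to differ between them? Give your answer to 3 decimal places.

0.538

p = (3/4)(1 − e^(−4d/3)) = 0.75 × (1 − e^(-1.261333)) = 0.75 × (1 − 0.283276) = 0.537543.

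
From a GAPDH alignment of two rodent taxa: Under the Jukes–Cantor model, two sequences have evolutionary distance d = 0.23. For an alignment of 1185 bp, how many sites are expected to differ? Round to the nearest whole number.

Invert JC69: p = (3/4)(1 − e^(−4d/3)) = 0.75 × (1 − e^(-0.306667)) = 0.75 × (1 − 0.735896) = 0.198078.
Expected differing sites = pL ≈ 0.198078 × 1185 = 234.72243 ≈ 235.

235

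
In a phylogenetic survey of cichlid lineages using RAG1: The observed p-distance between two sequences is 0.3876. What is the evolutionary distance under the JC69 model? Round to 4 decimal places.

0.5455

d = −(3/4) ln(1 − 4p/3) = −0.75 ln(1 − 0.5168) = −0.75 ln(0.4832)
  = −0.75 × (-0.727325) = 0.545494 substitutions/site.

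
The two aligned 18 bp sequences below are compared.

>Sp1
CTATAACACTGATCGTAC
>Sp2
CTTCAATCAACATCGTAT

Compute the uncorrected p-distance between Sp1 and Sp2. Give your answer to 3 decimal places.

The sequences differ at 8 of 18 positions (sites 3, 4, 7, 8, 9, 10, 11, 18).
p = 8/18 = 0.444444… ≈ 0.444 (to 3 d.p.).

0.444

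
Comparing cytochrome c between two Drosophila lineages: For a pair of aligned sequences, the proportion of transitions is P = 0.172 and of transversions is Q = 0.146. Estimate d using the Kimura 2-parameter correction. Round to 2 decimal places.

Under the Kimura two-parameter model, d = −½ ln(1 − 2P − Q) − ¼ ln(1 − 2Q).
1 − 2P − Q = 0.51, giving −½ ln(0.51) = 0.336672.
1 − 2Q = 0.708, giving −¼ ln(0.708) = 0.086328.
d = 0.336672 + 0.086328 = 0.423000.

0.42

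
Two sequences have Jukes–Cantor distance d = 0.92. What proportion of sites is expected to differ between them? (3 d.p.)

p = (3/4)(1 − e^(−4d/3)) = 0.75 × (1 − e^(-1.226667)) = 0.75 × (1 − 0.293268) = 0.530049.

0.530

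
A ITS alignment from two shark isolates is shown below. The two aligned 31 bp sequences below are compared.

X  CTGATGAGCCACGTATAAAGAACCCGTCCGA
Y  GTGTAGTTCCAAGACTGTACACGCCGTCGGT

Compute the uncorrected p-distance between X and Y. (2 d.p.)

The sequences differ at 15 of 31 positions.
p = 15/31 = 0.483870… ≈ 0.48 (to 2 d.p.).

0.48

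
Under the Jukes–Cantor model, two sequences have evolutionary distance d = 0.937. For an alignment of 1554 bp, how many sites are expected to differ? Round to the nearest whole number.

Invert JC69: p = (3/4)(1 − e^(−4d/3)) = 0.75 × (1 − e^(-1.249333)) = 0.75 × (1 − 0.286696) = 0.534978.
Expected differing sites = pL ≈ 0.534978 × 1554 = 831.355812 ≈ 831.

831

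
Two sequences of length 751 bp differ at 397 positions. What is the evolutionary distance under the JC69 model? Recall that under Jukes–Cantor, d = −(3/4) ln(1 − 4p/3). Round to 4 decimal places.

0.9152

p = 397/751 ≈ 0.528628.
d = −(3/4) ln(1 − 4p/3) = −0.75 ln(1 − 0.704837) = −0.75 ln(0.295163)
  = −0.75 × (-1.220228) = 0.915171 substitutions/site.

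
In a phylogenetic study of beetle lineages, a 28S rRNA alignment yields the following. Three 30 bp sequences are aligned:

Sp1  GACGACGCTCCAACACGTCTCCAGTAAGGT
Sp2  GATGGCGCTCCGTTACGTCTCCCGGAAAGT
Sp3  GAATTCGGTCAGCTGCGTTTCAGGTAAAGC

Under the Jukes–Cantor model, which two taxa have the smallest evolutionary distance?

Sp1–Sp2: 8/30 differ, p = 0.267, d = 0.330.
Sp1–Sp3: 14/30 differ, p = 0.467, d = 0.730.
Sp2–Sp3: 12/30 differ, p = 0.400, d = 0.572.
The smallest distance is between Sp1 and Sp2.

Sp1 and Sp2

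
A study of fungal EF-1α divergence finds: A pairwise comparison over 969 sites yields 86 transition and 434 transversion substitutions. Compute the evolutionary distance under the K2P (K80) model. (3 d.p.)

P = 86/969 ≈ 0.088751 and Q = 434/969 ≈ 0.447884.
Under the Kimura two-parameter model, d = −½ ln(1 − 2P − Q) − ¼ ln(1 − 2Q).
1 − 2P − Q = 0.374614, giving −½ ln(0.374614) = 0.490930.
1 − 2Q = 0.104232, giving −¼ ln(0.104232) = 0.565284.
d = 0.490930 + 0.565284 = 1.056214.

1.056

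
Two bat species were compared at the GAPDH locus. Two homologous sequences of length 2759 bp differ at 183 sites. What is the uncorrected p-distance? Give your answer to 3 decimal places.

0.066

p = 183/2759 = 0.066328… ≈ 0.066 (to 3 d.p.).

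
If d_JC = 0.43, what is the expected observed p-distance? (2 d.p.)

p = (3/4)(1 − e^(−4d/3)) = 0.75 × (1 − e^(-0.573333)) = 0.75 × (1 − 0.563644) = 0.327267.

0.33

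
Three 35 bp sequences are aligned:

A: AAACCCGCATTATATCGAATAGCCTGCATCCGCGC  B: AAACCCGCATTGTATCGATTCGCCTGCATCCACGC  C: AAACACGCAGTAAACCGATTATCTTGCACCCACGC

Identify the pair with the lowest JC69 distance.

A–B: 4/35 differ, p = 0.114, d = 0.124.
A–C: 9/35 differ, p = 0.257, d = 0.315.
B–C: 9/35 differ, p = 0.257, d = 0.315.
The smallest distance is between A and B.

A and B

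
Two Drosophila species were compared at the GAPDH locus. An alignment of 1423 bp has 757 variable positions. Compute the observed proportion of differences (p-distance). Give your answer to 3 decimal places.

p = 757/1423 = 0.531974… ≈ 0.532 (to 3 d.p.).

0.532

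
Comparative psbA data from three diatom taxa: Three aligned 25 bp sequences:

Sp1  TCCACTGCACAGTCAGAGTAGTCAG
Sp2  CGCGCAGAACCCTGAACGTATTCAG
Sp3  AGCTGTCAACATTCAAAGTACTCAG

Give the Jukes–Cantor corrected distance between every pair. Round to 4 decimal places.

Sp1–Sp2: 11/25 sites differ → p = 0.44, d = −0.75 ln(1 − 0.586667) = 0.662626 ≈ 0.6626.
Sp1–Sp3: 9/25 sites differ → p = 0.36, d = −0.75 ln(1 − 0.48) = 0.490445 ≈ 0.4904.
Sp2–Sp3: 10/25 sites differ → p = 0.4, d = −0.75 ln(1 − 0.533333) = 0.571605 ≈ 0.5716.

d(Sp1,Sp2) = 0.6626, d(Sp1,Sp3) = 0.4904, d(Sp2,Sp3) = 0.5716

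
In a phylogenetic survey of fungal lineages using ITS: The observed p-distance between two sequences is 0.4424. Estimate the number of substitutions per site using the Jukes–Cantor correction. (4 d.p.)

d = −(3/4) ln(1 − 4p/3) = −0.75 ln(1 − 0.589867) = −0.75 ln(0.410133)
  = −0.75 × (-0.891274) = 0.668456 substitutions/site.

0.6685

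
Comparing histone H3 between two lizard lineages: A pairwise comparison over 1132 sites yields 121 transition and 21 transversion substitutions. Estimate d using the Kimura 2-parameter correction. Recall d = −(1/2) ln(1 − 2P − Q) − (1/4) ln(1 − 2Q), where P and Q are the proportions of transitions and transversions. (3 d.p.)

0.142

P = 121/1132 ≈ 0.10689 and Q = 21/1132 ≈ 0.018551.
Under the Kimura two-parameter model, d = −½ ln(1 − 2P − Q) − ¼ ln(1 − 2Q).
1 − 2P − Q = 0.767669, giving −½ ln(0.767669) = 0.132198.
1 − 2Q = 0.962898, giving −¼ ln(0.962898) = 0.009452.
d = 0.132198 + 0.009452 = 0.141650.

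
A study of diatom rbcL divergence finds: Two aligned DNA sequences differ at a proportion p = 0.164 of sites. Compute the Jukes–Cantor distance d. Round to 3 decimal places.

d = −(3/4) ln(1 − 4p/3) = −0.75 ln(1 − 0.218667) = −0.75 ln(0.781333)
  = −0.75 × (-0.246754) = 0.185066 substitutions/site.

0.185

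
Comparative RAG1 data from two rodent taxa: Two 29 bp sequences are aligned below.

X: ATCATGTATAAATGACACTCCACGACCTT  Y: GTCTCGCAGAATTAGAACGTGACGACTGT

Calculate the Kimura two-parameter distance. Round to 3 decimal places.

0.809

Of 29 sites, 7 differences are transitions and 7 are transversions, so P = 7/29 ≈ 0.241379 and Q = 7/29 ≈ 0.241379.
Under the Kimura two-parameter model, d = −½ ln(1 − 2P − Q) − ¼ ln(1 − 2Q).
1 − 2P − Q = 0.275863, giving −½ ln(0.275863) = 0.643925.
1 − 2Q = 0.517242, giving −¼ ln(0.517242) = 0.164811.
d = 0.643925 + 0.164811 = 0.808736.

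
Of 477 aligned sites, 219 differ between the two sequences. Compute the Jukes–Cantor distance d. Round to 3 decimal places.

0.710

p = 219/477 ≈ 0.459119.
d = −(3/4) ln(1 − 4p/3) = −0.75 ln(1 − 0.612159) = −0.75 ln(0.387841)
  = −0.75 × (-0.947160) = 0.710370 substitutions/site.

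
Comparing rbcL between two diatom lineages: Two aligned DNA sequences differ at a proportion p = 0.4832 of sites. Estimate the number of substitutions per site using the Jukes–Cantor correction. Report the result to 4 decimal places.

d = −(3/4) ln(1 − 4p/3) = −0.75 ln(1 − 0.644267) = −0.75 ln(0.355733)
  = −0.75 × (-1.033575) = 0.775181 substitutions/site.

0.7752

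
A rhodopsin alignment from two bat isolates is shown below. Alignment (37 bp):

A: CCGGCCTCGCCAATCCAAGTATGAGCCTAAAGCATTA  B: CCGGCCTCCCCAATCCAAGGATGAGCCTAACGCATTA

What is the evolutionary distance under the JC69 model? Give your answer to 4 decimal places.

The sequences differ at 3 of 37 sites (9, 20, 31), so p = 3/37 ≈ 0.081081.
d = −(3/4) ln(1 − 4p/3) = −0.75 ln(1 − 0.108108) = −0.75 ln(0.891892)
  = −0.75 × (-0.114410) = 0.085808 substitutions/site.

0.0858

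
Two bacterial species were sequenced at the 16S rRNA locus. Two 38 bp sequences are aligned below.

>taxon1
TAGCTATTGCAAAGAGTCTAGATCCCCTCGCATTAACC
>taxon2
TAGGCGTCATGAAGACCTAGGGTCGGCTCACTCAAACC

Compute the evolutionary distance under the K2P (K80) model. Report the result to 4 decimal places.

0.9607

Of 38 sites, 12 differences are transitions and 7 are transversions, so P = 12/38 ≈ 0.315789 and Q = 7/38 ≈ 0.184211.
Under the Kimura two-parameter model, d = −½ ln(1 − 2P − Q) − ¼ ln(1 − 2Q).
1 − 2P − Q = 0.184211, giving −½ ln(0.184211) = 0.845837.
1 − 2Q = 0.631578, giving −¼ ln(0.631578) = 0.114883.
d = 0.845837 + 0.114883 = 0.960720.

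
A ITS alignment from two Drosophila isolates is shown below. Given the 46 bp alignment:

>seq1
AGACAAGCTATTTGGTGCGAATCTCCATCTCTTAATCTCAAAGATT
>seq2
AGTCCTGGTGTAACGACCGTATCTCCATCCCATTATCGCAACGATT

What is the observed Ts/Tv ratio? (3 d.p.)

0.143

Transitions are A↔G and C↔T; transversions are all other mismatches.
Transitions: 2. Transversions: 14.
R = 2/14 = 0.142857… ≈ 0.143 (to 3 d.p.).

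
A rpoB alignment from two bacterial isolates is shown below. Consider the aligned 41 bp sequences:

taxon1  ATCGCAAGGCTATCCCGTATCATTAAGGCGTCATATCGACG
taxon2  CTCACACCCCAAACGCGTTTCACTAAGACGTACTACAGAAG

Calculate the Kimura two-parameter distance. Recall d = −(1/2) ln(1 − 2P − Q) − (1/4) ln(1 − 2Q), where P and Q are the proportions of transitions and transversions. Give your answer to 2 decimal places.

0.55

Of 41 sites, 4 differences are transitions and 12 are transversions, so P = 4/41 ≈ 0.097561 and Q = 12/41 ≈ 0.292683.
Under the Kimura two-parameter model, d = −½ ln(1 − 2P − Q) − ¼ ln(1 − 2Q).
1 − 2P − Q = 0.512195, giving −½ ln(0.512195) = 0.334525.
1 − 2Q = 0.414634, giving −¼ ln(0.414634) = 0.220090.
d = 0.334525 + 0.220090 = 0.554615.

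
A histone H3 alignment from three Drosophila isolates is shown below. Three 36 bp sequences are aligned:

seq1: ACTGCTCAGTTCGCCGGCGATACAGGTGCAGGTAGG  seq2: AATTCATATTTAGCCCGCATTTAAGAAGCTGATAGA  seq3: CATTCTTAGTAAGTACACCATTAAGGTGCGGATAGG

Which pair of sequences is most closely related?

seq2 and seq3

seq1–seq2: 16/36 differ, p = 0.444, d = 0.673.
seq1–seq3: 15/36 differ, p = 0.417, d = 0.608.
seq2–seq3: 13/36 differ, p = 0.361, d = 0.493.
The smallest distance is between seq2 and seq3.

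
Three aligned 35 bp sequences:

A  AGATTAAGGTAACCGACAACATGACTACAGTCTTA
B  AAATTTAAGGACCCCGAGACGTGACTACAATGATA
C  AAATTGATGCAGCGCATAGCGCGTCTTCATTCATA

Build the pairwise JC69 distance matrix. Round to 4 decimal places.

d(A,B) = 0.5128, d(A,C) = 0.6355, d(B,C) = 0.5716

A–B: 13/35 sites differ → p ≈ 0.371429, d = −0.75 ln(1 − 0.495239) = 0.512753 ≈ 0.5128.
A–C: 15/35 sites differ → p ≈ 0.428571, d = −0.75 ln(1 − 0.571428) = 0.635472 ≈ 0.6355.
B–C: 14/35 sites differ → p = 0.4, d = −0.75 ln(1 − 0.533333) = 0.571605 ≈ 0.5716.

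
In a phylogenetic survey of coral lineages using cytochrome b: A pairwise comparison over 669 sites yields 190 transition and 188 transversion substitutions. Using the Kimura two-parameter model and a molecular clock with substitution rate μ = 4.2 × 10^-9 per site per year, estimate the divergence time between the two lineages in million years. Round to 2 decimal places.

137.11

P = 190/669 ≈ 0.284006 and Q = 188/669 ≈ 0.281016.
Under the Kimura two-parameter model, d = −½ ln(1 − 2P − Q) − ¼ ln(1 − 2Q).
1 − 2P − Q = 0.150972, giving −½ ln(0.150972) = 0.945330.
1 − 2Q = 0.437968, giving −¼ ln(0.437968) = 0.206402.
d = 0.945330 + 0.206402 = 1.151732.
Under a molecular clock d = 2μt, so t = d/(2μ) = 1.151732 / (2 × 4.2 × 10^-9) = 137.11 million years.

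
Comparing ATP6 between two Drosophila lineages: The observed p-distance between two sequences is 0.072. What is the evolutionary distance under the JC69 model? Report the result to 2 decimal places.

d = −(3/4) ln(1 − 4p/3) = −0.75 ln(1 − 0.096) = −0.75 ln(0.904)
  = −0.75 × (-0.100926) = 0.075695 substitutions/site.

0.08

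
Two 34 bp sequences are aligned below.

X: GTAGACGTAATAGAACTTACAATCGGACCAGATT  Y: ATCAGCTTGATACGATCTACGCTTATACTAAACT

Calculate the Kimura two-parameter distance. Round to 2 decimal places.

Of 34 sites, 13 differences are transitions and 5 are transversions, so P = 13/34 ≈ 0.382353 and Q = 5/34 ≈ 0.147059.
Under the Kimura two-parameter model, d = −½ ln(1 − 2P − Q) − ¼ ln(1 − 2Q).
1 − 2P − Q = 0.088235, giving −½ ln(0.088235) = 1.213876.
1 − 2Q = 0.705882, giving −¼ ln(0.705882) = 0.087077.
d = 1.213876 + 0.087077 = 1.300953.

1.30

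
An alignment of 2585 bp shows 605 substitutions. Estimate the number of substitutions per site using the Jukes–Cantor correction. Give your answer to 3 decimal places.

0.281

p = 605/2585 ≈ 0.234043.
d = −(3/4) ln(1 − 4p/3) = −0.75 ln(1 − 0.312057) = −0.75 ln(0.687943)
  = −0.75 × (-0.374049) = 0.280537 substitutions/site.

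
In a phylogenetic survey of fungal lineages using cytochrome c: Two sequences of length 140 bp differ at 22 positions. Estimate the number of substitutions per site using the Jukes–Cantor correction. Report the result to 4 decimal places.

p = 22/140 ≈ 0.157143.
d = −(3/4) ln(1 − 4p/3) = −0.75 ln(1 − 0.209524) = −0.75 ln(0.790476)
  = −0.75 × (-0.235120) = 0.176340 substitutions/site.

0.1763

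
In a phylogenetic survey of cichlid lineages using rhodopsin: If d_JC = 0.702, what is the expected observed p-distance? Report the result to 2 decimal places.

p = (3/4)(1 − e^(−4d/3)) = 0.75 × (1 − e^(-0.936)) = 0.75 × (1 − 0.392193) = 0.455855.

0.46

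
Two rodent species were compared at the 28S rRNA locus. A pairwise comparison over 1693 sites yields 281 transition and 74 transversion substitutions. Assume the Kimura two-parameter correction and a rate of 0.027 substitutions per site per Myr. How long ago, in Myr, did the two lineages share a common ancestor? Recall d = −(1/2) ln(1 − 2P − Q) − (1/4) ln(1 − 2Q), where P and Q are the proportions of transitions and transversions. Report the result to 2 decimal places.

4.79

P = 281/1693 ≈ 0.165978 and Q = 74/1693 ≈ 0.043709.
Under the Kimura two-parameter model, d = −½ ln(1 − 2P − Q) − ¼ ln(1 − 2Q).
1 − 2P − Q = 0.624335, giving −½ ln(0.624335) = 0.235534.
1 − 2Q = 0.912582, giving −¼ ln(0.912582) = 0.022869.
d = 0.235534 + 0.022869 = 0.258403.
Under a molecular clock d = 2μt, so t = d/(2μ) = 0.258403 / (2 × 0.027) = 4.79 Myr.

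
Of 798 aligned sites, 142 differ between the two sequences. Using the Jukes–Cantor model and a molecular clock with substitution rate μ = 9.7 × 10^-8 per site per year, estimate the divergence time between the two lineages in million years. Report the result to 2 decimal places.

p = 142/798 ≈ 0.177945.
d = −(3/4) ln(1 − 4p/3) = −0.75 ln(1 − 0.23726) = −0.75 ln(0.76274)
  = −0.75 × (-0.270838) = 0.203129 substitutions/site.
Under a molecular clock d = 2μt, so t = d/(2μ) = 0.203129 / (2 × 9.7 × 10^-8) = 1.05 million years.

1.05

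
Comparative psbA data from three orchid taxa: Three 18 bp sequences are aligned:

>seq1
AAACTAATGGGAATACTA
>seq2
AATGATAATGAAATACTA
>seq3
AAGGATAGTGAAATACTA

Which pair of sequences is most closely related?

seq2 and seq3

seq1–seq2: 7/18 differ, p = 0.389, d = 0.548.
seq1–seq3: 7/18 differ, p = 0.389, d = 0.548.
seq2–seq3: 2/18 differ, p = 0.111, d = 0.120.
The smallest distance is between seq2 and seq3.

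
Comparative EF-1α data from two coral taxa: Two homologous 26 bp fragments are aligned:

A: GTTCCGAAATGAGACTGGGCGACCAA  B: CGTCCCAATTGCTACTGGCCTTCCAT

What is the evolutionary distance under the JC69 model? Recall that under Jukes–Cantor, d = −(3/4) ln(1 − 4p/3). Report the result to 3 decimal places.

0.539

The sequences differ at 10 of 26 sites (1, 2, 6, 9, 12, 13, 19, 21, 22, 26), so p = 10/26 ≈ 0.384615.
d = −(3/4) ln(1 − 4p/3) = −0.75 ln(1 − 0.51282) = −0.75 ln(0.48718)
  = −0.75 × (-0.719122) = 0.539342 substitutions/site.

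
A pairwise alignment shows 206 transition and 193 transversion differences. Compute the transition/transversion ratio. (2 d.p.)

R = 206/193 = 1.067357… ≈ 1.07 (to 2 d.p.).

1.07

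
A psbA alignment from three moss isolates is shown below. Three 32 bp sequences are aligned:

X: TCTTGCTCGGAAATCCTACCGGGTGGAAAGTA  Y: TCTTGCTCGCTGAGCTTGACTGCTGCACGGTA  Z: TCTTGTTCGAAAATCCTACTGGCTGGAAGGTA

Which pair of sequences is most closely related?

X–Y: 12/32 differ, p = 0.375, d = 0.520.
X–Z: 5/32 differ, p = 0.156, d = 0.175.
Y–Z: 12/32 differ, p = 0.375, d = 0.520.
The smallest distance is between X and Z.

X and Z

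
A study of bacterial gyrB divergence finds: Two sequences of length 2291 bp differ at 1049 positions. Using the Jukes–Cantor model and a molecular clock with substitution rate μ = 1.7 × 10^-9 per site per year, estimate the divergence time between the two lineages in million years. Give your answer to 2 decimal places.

p = 1049/2291 ≈ 0.457879.
d = −(3/4) ln(1 − 4p/3) = −0.75 ln(1 − 0.610505) = −0.75 ln(0.389495)
  = −0.75 × (-0.942904) = 0.707178 substitutions/site.
Under a molecular clock d = 2μt, so t = d/(2μ) = 0.707178 / (2 × 1.7 × 10^-9) = 207.99 million years.

207.99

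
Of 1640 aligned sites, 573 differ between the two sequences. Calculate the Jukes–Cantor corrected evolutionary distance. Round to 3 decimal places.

0.470

p = 573/1640 ≈ 0.34939.
d = −(3/4) ln(1 − 4p/3) = −0.75 ln(1 − 0.465853) = −0.75 ln(0.534147)
  = −0.75 × (-0.627084) = 0.470313 substitutions/site.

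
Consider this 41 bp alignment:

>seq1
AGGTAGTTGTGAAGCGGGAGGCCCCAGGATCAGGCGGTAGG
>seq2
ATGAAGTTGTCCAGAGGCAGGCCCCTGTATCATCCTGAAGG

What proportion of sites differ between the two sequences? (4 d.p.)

0.2927

The sequences differ at 12 of 41 positions.
p = 12/41 = 0.292682… ≈ 0.2927 (to 4 d.p.).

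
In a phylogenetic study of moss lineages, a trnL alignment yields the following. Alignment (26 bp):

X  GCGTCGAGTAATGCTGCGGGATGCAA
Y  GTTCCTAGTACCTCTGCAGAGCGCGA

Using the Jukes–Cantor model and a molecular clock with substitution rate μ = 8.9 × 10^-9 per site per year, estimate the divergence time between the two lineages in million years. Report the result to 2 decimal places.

The sequences differ at 12 of 26 sites, so p = 12/26 ≈ 0.461538.
d = −(3/4) ln(1 − 4p/3) = −0.75 ln(1 − 0.615384) = −0.75 ln(0.384616)
  = −0.75 × (-0.955510) = 0.716633 substitutions/site.
Under a molecular clock d = 2μt, so t = d/(2μ) = 0.716633 / (2 × 8.9 × 10^-9) = 40.26 million years.

40.26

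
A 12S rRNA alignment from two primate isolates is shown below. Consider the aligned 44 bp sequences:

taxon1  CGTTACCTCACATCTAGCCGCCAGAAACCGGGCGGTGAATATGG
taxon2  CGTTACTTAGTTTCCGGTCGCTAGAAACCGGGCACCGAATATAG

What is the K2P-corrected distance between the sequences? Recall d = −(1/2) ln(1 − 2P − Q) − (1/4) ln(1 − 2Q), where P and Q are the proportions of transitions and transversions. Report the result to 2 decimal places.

0.41

Of 44 sites, 10 differences are transitions and 3 are transversions, so P = 10/44 ≈ 0.227273 and Q = 3/44 ≈ 0.068182.
Under the Kimura two-parameter model, d = −½ ln(1 − 2P − Q) − ¼ ln(1 − 2Q).
1 − 2P − Q = 0.477272, giving −½ ln(0.477272) = 0.369834.
1 − 2Q = 0.863636, giving −¼ ln(0.863636) = 0.036651.
d = 0.369834 + 0.036651 = 0.406485.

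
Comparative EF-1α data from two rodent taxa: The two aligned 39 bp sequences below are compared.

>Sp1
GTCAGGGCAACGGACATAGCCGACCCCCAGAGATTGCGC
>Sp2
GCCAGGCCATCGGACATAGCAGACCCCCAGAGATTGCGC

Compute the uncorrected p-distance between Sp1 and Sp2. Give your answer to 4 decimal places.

The sequences differ at 4 of 39 positions (sites 2, 7, 10, 21).
p = 4/39 = 0.102564… ≈ 0.1026 (to 4 d.p.).

0.1026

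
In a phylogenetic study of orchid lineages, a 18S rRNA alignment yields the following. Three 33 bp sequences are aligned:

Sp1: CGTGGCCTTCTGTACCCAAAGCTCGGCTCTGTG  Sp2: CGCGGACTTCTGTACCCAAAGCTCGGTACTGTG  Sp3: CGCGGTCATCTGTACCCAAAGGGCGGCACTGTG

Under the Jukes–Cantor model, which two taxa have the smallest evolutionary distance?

Sp1–Sp2: 4/33 differ, p = 0.121, d = 0.132.
Sp1–Sp3: 6/33 differ, p = 0.182, d = 0.208.
Sp2–Sp3: 5/33 differ, p = 0.152, d = 0.169.
The smallest distance is between Sp1 and Sp2.

Sp1 and Sp2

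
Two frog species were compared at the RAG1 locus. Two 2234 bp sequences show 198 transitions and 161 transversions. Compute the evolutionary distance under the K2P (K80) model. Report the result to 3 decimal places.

P = 198/2234 ≈ 0.08863 and Q = 161/2234 ≈ 0.072068.
Under the Kimura two-parameter model, d = −½ ln(1 − 2P − Q) − ¼ ln(1 − 2Q).
1 − 2P − Q = 0.750672, giving −½ ln(0.750672) = 0.143393.
1 − 2Q = 0.855864, giving −¼ ln(0.855864) = 0.038911.
d = 0.143393 + 0.038911 = 0.182304.

0.182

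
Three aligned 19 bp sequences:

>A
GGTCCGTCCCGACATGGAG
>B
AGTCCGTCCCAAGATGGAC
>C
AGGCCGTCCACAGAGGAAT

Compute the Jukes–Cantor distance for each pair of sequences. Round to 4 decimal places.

d(A,B) = 0.2471, d(A,C) = 0.6181, d(B,C) = 0.4099

A–B: 4/19 sites differ → p ≈ 0.210526, d = −0.75 ln(1 − 0.280701) = 0.247109 ≈ 0.2471.
A–C: 8/19 sites differ → p ≈ 0.421053, d = −0.75 ln(1 − 0.561404) = 0.618132 ≈ 0.6181.
B–C: 6/19 sites differ → p ≈ 0.315789, d = −0.75 ln(1 − 0.421052) = 0.409907 ≈ 0.4099.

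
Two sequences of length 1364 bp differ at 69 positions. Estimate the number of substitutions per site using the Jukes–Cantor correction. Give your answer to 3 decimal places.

p = 69/1364 ≈ 0.050587.
d = −(3/4) ln(1 − 4p/3) = −0.75 ln(1 − 0.067449) = −0.75 ln(0.932551)
  = −0.75 × (-0.069831) = 0.052373 substitutions/site.

0.052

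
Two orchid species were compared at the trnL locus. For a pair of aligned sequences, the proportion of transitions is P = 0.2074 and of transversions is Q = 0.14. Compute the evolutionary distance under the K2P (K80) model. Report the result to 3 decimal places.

Under the Kimura two-parameter model, d = −½ ln(1 − 2P − Q) − ¼ ln(1 − 2Q).
1 − 2P − Q = 0.4452, giving −½ ln(0.4452) = 0.404616.
1 − 2Q = 0.72, giving −¼ ln(0.72) = 0.082126.
d = 0.404616 + 0.082126 = 0.486742.

0.487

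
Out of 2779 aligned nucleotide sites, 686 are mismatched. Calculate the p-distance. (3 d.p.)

p = 686/2779 = 0.246851… ≈ 0.247 (to 3 d.p.).

0.247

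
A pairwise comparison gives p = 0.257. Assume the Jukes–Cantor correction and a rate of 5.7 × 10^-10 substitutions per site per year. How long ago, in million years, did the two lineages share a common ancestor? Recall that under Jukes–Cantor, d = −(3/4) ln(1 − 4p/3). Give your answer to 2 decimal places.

276.03

d = −(3/4) ln(1 − 4p/3) = −0.75 ln(1 − 0.342667) = −0.75 ln(0.657333)
  = −0.75 × (-0.419565) = 0.314674 substitutions/site.
Under a molecular clock d = 2μt, so t = d/(2μ) = 0.314674 / (2 × 5.7 × 10^-10) = 276.03 million years.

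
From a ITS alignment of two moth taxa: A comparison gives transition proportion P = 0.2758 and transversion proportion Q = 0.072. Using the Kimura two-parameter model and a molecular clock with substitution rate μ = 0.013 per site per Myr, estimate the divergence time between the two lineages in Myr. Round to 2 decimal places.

Under the Kimura two-parameter model, d = −½ ln(1 − 2P − Q) − ¼ ln(1 − 2Q).
1 − 2P − Q = 0.3764, giving −½ ln(0.3764) = 0.488551.
1 − 2Q = 0.856, giving −¼ ln(0.856) = 0.038871.
d = 0.488551 + 0.038871 = 0.527422.
Under a molecular clock d = 2μt, so t = d/(2μ) = 0.527422 / (2 × 0.013) = 20.29 Myr.

20.29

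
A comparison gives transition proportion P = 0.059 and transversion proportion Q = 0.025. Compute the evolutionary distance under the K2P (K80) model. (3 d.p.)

0.090

Under the Kimura two-parameter model, d = −½ ln(1 − 2P − Q) − ¼ ln(1 − 2Q).
1 − 2P − Q = 0.857, giving −½ ln(0.857) = 0.077159.
1 − 2Q = 0.95, giving −¼ ln(0.95) = 0.012823.
d = 0.077159 + 0.012823 = 0.089982.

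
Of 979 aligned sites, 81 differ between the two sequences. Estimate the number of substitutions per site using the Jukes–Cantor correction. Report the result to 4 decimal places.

p = 81/979 ≈ 0.082737.
d = −(3/4) ln(1 − 4p/3) = −0.75 ln(1 − 0.110316) = −0.75 ln(0.889684)
  = −0.75 × (-0.116889) = 0.087667 substitutions/site.

0.0877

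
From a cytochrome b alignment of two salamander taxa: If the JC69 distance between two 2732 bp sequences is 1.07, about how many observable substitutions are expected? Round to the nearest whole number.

Invert JC69: p = (3/4)(1 − e^(−4d/3)) = 0.75 × (1 − e^(-1.426667)) = 0.75 × (1 − 0.240108) = 0.569919.
Expected differing sites = pL ≈ 0.569919 × 2732 = 1557.018708 ≈ 1557.

1557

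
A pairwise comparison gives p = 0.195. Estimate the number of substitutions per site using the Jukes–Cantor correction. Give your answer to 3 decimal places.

0.226

d = −(3/4) ln(1 − 4p/3) = −0.75 ln(1 − 0.26) = −0.75 ln(0.74)
  = −0.75 × (-0.301105) = 0.225829 substitutions/site.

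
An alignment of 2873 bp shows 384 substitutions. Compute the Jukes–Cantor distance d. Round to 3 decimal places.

0.147

p = 384/2873 ≈ 0.133658.
d = −(3/4) ln(1 − 4p/3) = −0.75 ln(1 − 0.178211) = −0.75 ln(0.821789)
  = −0.75 × (-0.196272) = 0.147204 substitutions/site.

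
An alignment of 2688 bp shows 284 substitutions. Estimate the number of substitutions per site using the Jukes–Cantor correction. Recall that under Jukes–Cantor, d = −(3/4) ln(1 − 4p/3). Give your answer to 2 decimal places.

0.11

p = 284/2688 ≈ 0.105655.
d = −(3/4) ln(1 − 4p/3) = −0.75 ln(1 − 0.140873) = −0.75 ln(0.859127)
  = −0.75 × (-0.151839) = 0.113879 substitutions/site.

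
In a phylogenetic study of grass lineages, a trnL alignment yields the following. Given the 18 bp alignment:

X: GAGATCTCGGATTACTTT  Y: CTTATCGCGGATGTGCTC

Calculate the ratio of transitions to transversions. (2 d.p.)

0.29

Transitions are A↔G and C↔T; transversions are all other mismatches.
Transitions: 2. Transversions: 7.
R = 2/7 = 0.285714… ≈ 0.29 (to 2 d.p.).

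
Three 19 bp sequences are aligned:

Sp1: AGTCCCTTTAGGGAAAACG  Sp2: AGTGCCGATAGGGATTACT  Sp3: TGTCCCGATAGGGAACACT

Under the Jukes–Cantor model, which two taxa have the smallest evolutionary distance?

Sp2 and Sp3

Sp1–Sp2: 6/19 differ, p = 0.316, d = 0.410.
Sp1–Sp3: 5/19 differ, p = 0.263, d = 0.324.
Sp2–Sp3: 4/19 differ, p = 0.211, d = 0.247.
The smallest distance is between Sp2 and Sp3.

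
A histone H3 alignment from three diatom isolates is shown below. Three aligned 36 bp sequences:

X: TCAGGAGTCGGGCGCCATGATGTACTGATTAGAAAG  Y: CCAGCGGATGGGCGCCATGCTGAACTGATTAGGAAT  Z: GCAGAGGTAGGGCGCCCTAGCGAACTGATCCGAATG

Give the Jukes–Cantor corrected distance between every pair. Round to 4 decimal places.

d(X,Y) = 0.3041, d(X,Z) = 0.4408, d(Y,Z) = 0.4926

X–Y: 9/36 sites differ → p = 0.25, d = −0.75 ln(1 − 0.333333) = 0.304098 ≈ 0.3041.
X–Z: 12/36 sites differ → p ≈ 0.333333, d = −0.75 ln(1 − 0.444444) = 0.440839 ≈ 0.4408.
Y–Z: 13/36 sites differ → p ≈ 0.361111, d = −0.75 ln(1 − 0.481481) = 0.492584 ≈ 0.4926.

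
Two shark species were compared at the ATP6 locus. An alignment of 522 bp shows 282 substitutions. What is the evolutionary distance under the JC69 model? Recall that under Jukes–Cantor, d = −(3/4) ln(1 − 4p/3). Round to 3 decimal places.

0.956

p = 282/522 ≈ 0.54023.
d = −(3/4) ln(1 − 4p/3) = −0.75 ln(1 − 0.720307) = −0.75 ln(0.279693)
  = −0.75 × (-1.274063) = 0.955547 substitutions/site.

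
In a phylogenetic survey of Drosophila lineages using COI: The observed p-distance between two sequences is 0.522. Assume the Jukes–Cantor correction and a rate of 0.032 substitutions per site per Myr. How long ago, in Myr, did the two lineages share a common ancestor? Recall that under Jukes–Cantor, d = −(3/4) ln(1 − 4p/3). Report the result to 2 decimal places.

d = −(3/4) ln(1 − 4p/3) = −0.75 ln(1 − 0.696) = −0.75 ln(0.304)
  = −0.75 × (-1.190728) = 0.893046 substitutions/site.
Under a molecular clock d = 2μt, so t = d/(2μ) = 0.893046 / (2 × 0.032) = 13.95 Myr.

13.95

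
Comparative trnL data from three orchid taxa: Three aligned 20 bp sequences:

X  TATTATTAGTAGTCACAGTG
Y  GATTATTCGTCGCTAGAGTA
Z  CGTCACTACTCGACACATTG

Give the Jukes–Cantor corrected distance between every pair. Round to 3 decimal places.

d(X,Y) = 0.471, d(X,Z) = 0.572, d(Y,Z) = 0.991

X–Y: 7/20 sites differ → p = 0.35, d = −0.75 ln(1 − 0.466667) = 0.471457 ≈ 0.471.
X–Z: 8/20 sites differ → p = 0.4, d = −0.75 ln(1 − 0.533333) = 0.571605 ≈ 0.572.
Y–Z: 11/20 sites differ → p = 0.55, d = −0.75 ln(1 − 0.733333) = 0.991316 ≈ 0.991.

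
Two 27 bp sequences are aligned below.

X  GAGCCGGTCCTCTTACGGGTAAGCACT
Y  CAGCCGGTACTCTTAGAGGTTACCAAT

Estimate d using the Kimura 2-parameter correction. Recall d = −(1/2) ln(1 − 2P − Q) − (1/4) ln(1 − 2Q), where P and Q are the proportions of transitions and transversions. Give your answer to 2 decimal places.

Of 27 sites, 1 differences are transitions and 6 are transversions, so P = 1/27 ≈ 0.037037 and Q = 6/27 ≈ 0.222222.
Under the Kimura two-parameter model, d = −½ ln(1 − 2P − Q) − ¼ ln(1 − 2Q).
1 − 2P − Q = 0.703704, giving −½ ln(0.703704) = 0.175699.
1 − 2Q = 0.555556, giving −¼ ln(0.555556) = 0.146946.
d = 0.175699 + 0.146946 = 0.322645.

0.32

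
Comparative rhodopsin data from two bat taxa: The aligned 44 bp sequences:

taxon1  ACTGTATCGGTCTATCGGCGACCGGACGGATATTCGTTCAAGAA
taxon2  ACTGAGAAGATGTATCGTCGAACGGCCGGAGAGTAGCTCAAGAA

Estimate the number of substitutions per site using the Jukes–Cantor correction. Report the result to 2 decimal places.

0.38

The sequences differ at 13 of 44 sites, so p = 13/44 ≈ 0.295455.
d = −(3/4) ln(1 − 4p/3) = −0.75 ln(1 − 0.39394) = −0.75 ln(0.60606)
  = −0.75 × (-0.500776) = 0.375582 substitutions/site.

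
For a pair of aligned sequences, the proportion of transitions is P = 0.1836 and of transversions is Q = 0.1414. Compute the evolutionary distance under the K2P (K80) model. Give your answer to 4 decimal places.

0.4383

Under the Kimura two-parameter model, d = −½ ln(1 − 2P − Q) − ¼ ln(1 − 2Q).
1 − 2P − Q = 0.4914, giving −½ ln(0.4914) = 0.355248.
1 − 2Q = 0.7172, giving −¼ ln(0.7172) = 0.083100.
d = 0.355248 + 0.083100 = 0.438348.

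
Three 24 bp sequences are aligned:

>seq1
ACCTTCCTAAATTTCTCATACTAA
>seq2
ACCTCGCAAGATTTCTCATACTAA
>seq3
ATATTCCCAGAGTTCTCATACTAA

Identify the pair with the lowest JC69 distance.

seq1 and seq2

seq1–seq2: 4/24 differ, p = 0.167, d = 0.188.
seq1–seq3: 5/24 differ, p = 0.208, d = 0.244.
seq2–seq3: 6/24 differ, p = 0.250, d = 0.304.
The smallest distance is between seq1 and seq2.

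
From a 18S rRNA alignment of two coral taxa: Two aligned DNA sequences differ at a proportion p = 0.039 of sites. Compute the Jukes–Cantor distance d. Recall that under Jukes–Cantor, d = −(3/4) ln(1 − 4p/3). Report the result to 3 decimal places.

d = −(3/4) ln(1 − 4p/3) = −0.75 ln(1 − 0.052) = −0.75 ln(0.948)
  = −0.75 × (-0.053401) = 0.040051 substitutions/site.

0.040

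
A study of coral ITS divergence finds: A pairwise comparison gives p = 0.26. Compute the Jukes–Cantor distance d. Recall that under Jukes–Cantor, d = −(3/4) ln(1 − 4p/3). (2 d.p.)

d = −(3/4) ln(1 − 4p/3) = −0.75 ln(1 − 0.346667) = −0.75 ln(0.653333)
  = −0.75 × (-0.425668) = 0.319251 substitutions/site.

0.32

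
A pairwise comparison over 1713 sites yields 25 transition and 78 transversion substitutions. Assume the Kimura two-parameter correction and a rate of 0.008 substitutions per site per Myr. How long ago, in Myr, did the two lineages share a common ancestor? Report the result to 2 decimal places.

P = 25/1713 ≈ 0.014594 and Q = 78/1713 ≈ 0.045534.
Under the Kimura two-parameter model, d = −½ ln(1 − 2P − Q) − ¼ ln(1 − 2Q).
1 − 2P − Q = 0.925278, giving −½ ln(0.925278) = 0.038831.
1 − 2Q = 0.908932, giving −¼ ln(0.908932) = 0.023871.
d = 0.038831 + 0.023871 = 0.062702.
Under a molecular clock d = 2μt, so t = d/(2μ) = 0.062702 / (2 × 0.008) = 3.92 Myr.

3.92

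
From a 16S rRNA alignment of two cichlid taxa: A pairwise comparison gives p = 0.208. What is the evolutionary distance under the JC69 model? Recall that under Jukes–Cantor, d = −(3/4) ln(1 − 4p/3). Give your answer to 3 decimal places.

0.244

d = −(3/4) ln(1 − 4p/3) = −0.75 ln(1 − 0.277333) = −0.75 ln(0.722667)
  = −0.75 × (-0.324807) = 0.243605 substitutions/site.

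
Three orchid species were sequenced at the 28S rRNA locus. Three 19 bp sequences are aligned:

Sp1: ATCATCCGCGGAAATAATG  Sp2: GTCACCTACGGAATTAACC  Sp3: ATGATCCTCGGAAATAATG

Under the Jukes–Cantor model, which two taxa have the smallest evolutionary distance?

Sp1–Sp2: 7/19 differ, p = 0.368, d = 0.507.
Sp1–Sp3: 2/19 differ, p = 0.105, d = 0.113.
Sp2–Sp3: 8/19 differ, p = 0.421, d = 0.618.
The smallest distance is between Sp1 and Sp3.

Sp1 and Sp3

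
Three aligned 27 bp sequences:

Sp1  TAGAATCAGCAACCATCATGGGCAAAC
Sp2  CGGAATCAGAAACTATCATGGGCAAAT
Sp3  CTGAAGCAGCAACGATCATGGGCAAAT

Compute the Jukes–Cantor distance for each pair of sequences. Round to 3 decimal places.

Sp1–Sp2: 5/27 sites differ → p ≈ 0.185185, d = −0.75 ln(1 − 0.246913) = 0.212681 ≈ 0.213.
Sp1–Sp3: 5/27 sites differ → p ≈ 0.185185, d = −0.75 ln(1 − 0.246913) = 0.212681 ≈ 0.213.
Sp2–Sp3: 4/27 sites differ → p ≈ 0.148148, d = −0.75 ln(1 − 0.197531) = 0.165047 ≈ 0.165.

d(Sp1,Sp2) = 0.213, d(Sp1,Sp3) = 0.213, d(Sp2,Sp3) = 0.165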